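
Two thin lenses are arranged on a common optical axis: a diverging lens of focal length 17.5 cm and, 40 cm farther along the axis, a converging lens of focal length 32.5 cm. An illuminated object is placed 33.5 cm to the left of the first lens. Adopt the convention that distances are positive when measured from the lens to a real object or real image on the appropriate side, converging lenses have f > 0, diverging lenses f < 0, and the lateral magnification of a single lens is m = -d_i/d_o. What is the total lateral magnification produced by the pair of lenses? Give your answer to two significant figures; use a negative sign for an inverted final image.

-0.59

First lens: d_i1 = 1/(1/(-17.5) - 1/33.5) = -11.495 cm.
m_1 = -(-11.495)/33.5 = 0.3431.
The intermediate image is virtual, 11.495 cm to the left of lens 1, so d_o2 = L - d_i1 = 40 - (-11.495) = 51.495 cm.
Second lens: d_i2 = 1/(1/32.5 - 1/(51.495)) = 88.106 cm.
m_2 = -(88.106)/(51.495) = -1.7110.
The system's lateral magnification is m_1 m_2 = (0.3431)(-1.7110) = -0.5871.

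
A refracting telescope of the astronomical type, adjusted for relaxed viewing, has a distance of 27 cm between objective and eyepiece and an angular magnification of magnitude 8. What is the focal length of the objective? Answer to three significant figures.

In normal adjustment the tube length equals f_obj + f_eye and |M| = f_obj/f_eye.
So f_obj = 8 f_eye and 8 f_eye + f_eye = 27 cm, giving f_eye = 27/9 = 3.000 cm and f_obj = 24.000 cm.

24.0 cm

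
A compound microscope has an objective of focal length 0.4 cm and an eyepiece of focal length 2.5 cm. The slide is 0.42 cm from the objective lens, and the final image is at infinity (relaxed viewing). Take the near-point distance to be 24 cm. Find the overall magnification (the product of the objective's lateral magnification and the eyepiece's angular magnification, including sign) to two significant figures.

-190

Objective: 1/d_i = 1/f_obj - 1/d_o = 1/0.4 - 1/0.42 = 0.11905 cm^-1, so d_i = 8.400 cm.
m_obj = -d_i/d_o = -8.400/0.42 = -20.000.
Eyepiece angular magnification (image at infinity): M_eye = D/f_e = 24/2.5 = 9.600.
Overall M = m_obj x M_eye = (-20.000)(9.600) = -192.00.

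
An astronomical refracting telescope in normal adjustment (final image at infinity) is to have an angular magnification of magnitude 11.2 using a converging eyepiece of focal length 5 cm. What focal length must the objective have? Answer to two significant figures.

|M| = f_obj/|f_eye|, so f_obj = |M| x |f_eye| = 11.2 x 5 = 56.000 cm.

56 cm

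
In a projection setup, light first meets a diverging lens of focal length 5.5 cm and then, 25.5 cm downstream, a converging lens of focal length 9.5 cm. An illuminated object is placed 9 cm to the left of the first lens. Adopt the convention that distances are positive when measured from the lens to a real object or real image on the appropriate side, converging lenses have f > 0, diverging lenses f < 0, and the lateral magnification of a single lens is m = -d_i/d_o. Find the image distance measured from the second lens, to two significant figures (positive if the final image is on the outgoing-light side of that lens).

Applying the thin-lens equation to the first lens, 1/(-5.5) = 1/9 + 1/d_i1, which gives d_i1 = -3.414 cm.
The intermediate image is virtual, 3.414 cm to the left of lens 1, so d_o2 = L - d_i1 = 25.5 - (-3.414) = 28.914 cm.
Applying the thin-lens equation again with f_2 = 9.5 cm and d_o2 = 28.914 cm gives d_i2 = 14.149 cm.

14 cm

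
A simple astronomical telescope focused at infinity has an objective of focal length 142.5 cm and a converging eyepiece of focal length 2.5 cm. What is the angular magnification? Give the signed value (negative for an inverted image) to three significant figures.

M = -f_obj/f_eye = -142.5/(2.5) = -57.000.

-57.0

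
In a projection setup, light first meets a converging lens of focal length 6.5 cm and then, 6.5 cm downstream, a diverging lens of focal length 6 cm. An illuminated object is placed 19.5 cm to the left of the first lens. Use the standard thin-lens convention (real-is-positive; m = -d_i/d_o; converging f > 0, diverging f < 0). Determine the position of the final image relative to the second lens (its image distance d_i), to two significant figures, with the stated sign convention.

7.1 cm

Lens 1: 1/d_i1 = 1/f_1 - 1/d_o1 = 1/6.5 - 1/19.5 = 0.10256 cm^-1, so d_i1 = 9.750 cm.
This image would form 9.750 cm past lens 1, i.e. 3.250 cm beyond lens 2, so it is a virtual object for lens 2: d_o2 = 6.5 - 9.750 = -3.250 cm.
Lens 2: 1/d_i2 = 1/f_2 - 1/d_o2 = 1/(-6) - 1/(-3.250) = 0.14103 cm^-1, so d_i2 = 7.091 cm.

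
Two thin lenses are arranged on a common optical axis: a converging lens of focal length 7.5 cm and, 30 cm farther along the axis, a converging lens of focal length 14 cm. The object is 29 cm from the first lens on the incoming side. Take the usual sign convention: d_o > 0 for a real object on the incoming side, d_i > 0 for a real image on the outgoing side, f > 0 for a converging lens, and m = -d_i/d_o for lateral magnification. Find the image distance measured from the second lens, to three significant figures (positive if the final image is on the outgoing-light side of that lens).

First lens: d_i1 = 1/(1/7.5 - 1/29) = 10.116 cm.
The intermediate image is 10.116 cm to the right of lens 1, so d_o2 = L - d_i1 = 30 - 10.116 = 19.884 cm.
Second lens: d_i2 = 1/(1/14 - 1/(19.884)) = 47.312 cm.

47.3 cm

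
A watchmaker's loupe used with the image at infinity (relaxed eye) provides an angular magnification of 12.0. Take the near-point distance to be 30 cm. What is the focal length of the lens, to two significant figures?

2.5 cm

For the image at infinity, M = D/f.
f = D/M = 30/12.0 = 2.500 cm.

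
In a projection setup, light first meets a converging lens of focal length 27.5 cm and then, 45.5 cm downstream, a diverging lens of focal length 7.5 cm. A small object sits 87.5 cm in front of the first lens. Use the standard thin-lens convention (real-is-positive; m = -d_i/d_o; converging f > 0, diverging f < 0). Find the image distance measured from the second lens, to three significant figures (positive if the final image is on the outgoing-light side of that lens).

-3.14 cm

Lens 1: 1/d_i1 = 1/f_1 - 1/d_o1 = 1/27.5 - 1/87.5 = 0.02494 cm^-1, so d_i1 = 40.104 cm.
That image sits 5.396 cm in front of the second lens, so d_o2 = 5.396 cm.
Lens 2: 1/d_i2 = 1/f_2 - 1/d_o2 = 1/(-7.5) - 1/(5.396) = -0.31866 cm^-1, so d_i2 = -3.138 cm.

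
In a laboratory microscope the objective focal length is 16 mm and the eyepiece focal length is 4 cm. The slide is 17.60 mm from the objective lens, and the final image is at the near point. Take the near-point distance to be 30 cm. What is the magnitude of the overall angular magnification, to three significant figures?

85.0

Convert to cm: f_obj = 16 mm = 1.6 cm; d_o = 17.60 mm = 1.76 cm.
Objective: 1/d_i = 1/f_obj - 1/d_o = 1/1.6 - 1/1.76 = 0.05682 cm^-1, so d_i = 17.600 cm.
m_obj = -d_i/d_o = -17.600/1.76 = -10.000.
Eyepiece angular magnification (image at near point): M_eye = 1 + D/f_e = 1 + 30/4 = 8.500.
Overall M = m_obj x M_eye = (-10.000)(8.500) = -85.00.
|M| = 85.00.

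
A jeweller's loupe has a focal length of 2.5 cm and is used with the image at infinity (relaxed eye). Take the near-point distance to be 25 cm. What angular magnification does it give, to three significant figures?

M = D/f = 25/2.5 = 10.000.

10.0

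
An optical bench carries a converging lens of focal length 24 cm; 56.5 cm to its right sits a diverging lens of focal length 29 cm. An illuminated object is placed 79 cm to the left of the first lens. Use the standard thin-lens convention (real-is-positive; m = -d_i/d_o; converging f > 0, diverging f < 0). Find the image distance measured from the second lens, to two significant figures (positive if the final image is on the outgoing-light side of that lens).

-13 cm

Applying the thin-lens equation to the first lens, 1/24 = 1/79 + 1/d_i1, which gives d_i1 = 34.473 cm.
The intermediate image is 34.473 cm to the right of lens 1, so d_o2 = L - d_i1 = 56.5 - 34.473 = 22.027 cm.
Applying the thin-lens equation again with f_2 = -29 cm and d_o2 = 22.027 cm gives d_i2 = -12.519 cm.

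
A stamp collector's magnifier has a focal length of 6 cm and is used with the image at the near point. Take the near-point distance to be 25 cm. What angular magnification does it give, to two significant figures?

5.2

M = 1 + D/f = 1 + 25/6 = 5.167.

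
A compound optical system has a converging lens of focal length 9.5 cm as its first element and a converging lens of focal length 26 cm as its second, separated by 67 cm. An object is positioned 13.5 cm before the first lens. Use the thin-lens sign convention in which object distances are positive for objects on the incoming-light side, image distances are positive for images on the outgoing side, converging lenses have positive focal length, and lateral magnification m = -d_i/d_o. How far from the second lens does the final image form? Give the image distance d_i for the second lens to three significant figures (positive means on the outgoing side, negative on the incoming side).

Applying the thin-lens equation to the first lens, 1/9.5 = 1/13.5 + 1/d_i1, which gives d_i1 = 32.062 cm.
The intermediate image is 32.062 cm to the right of lens 1, so d_o2 = L - d_i1 = 67 - 32.062 = 34.938 cm.
Applying the thin-lens equation again with f_2 = 26 cm and d_o2 = 34.938 cm gives d_i2 = 101.636 cm.

102 cm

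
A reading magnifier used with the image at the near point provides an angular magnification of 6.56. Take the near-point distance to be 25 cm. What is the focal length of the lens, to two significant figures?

4.5 cm

For the image at the near point, M = 1 + D/f.
f = D/(M - 1) = 25/(6.56 - 1) = 4.496 cm.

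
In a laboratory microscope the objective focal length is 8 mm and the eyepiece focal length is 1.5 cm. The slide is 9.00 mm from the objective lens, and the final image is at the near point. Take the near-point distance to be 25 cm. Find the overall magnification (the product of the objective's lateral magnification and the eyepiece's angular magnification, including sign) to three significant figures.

Convert to cm: f_obj = 8 mm = 0.8 cm; d_o = 9.00 mm = 0.90 cm.
Objective: 1/d_i = 1/f_obj - 1/d_o = 1/0.8 - 1/0.90 = 0.13889 cm^-1, so d_i = 7.200 cm.
m_obj = -d_i/d_o = -7.200/0.90 = -8.000.
Eyepiece angular magnification (image at near point): M_eye = 1 + D/f_e = 1 + 25/1.5 = 17.667.
Overall M = m_obj x M_eye = (-8.000)(17.667) = -141.33.

-141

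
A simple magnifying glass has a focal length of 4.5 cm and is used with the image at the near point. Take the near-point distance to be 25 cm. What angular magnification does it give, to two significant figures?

6.6

M = 1 + D/f = 1 + 25/4.5 = 6.556.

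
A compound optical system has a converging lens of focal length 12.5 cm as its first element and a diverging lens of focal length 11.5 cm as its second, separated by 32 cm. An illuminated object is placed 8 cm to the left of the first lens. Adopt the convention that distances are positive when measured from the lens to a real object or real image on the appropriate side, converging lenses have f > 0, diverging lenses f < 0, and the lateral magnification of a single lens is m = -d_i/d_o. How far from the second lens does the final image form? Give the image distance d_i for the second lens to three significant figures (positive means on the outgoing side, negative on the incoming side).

-9.49 cm

First lens: d_i1 = 1/(1/12.5 - 1/8) = -22.222 cm.
With d_i1 < 0 the first image is virtual and lies on the object side; the object distance for lens 2 is d_o2 = 32 - (-22.222) = 54.222 cm.
Second lens: d_i2 = 1/(1/(-11.5) - 1/(54.222)) = -9.488 cm.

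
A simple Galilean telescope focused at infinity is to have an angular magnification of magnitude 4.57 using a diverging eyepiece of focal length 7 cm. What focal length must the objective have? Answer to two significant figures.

|M| = f_obj/|f_eye|, so f_obj = |M| x |f_eye| = 4.57 x 7 = 31.990 cm.

32 cm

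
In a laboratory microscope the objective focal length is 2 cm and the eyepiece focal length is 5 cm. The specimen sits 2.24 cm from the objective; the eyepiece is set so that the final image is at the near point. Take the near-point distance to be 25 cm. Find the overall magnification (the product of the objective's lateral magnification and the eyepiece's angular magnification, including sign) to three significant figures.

Objective: 1/d_i = 1/f_obj - 1/d_o = 1/2 - 1/2.24 = 0.05357 cm^-1, so d_i = 18.667 cm.
m_obj = -d_i/d_o = -18.667/2.24 = -8.333.
Eyepiece angular magnification (image at near point): M_eye = 1 + D/f_e = 1 + 25/5 = 6.000.
Overall M = m_obj x M_eye = (-8.333)(6.000) = -50.00.

-50.0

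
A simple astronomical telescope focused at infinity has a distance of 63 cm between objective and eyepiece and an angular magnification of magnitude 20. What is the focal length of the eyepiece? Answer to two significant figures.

3.0 cm

In normal adjustment the tube length equals f_obj + f_eye and |M| = f_obj/f_eye.
So f_obj = 20 f_eye and 20 f_eye + f_eye = 63 cm, giving f_eye = 63/21 = 3.000 cm and f_obj = 60.000 cm.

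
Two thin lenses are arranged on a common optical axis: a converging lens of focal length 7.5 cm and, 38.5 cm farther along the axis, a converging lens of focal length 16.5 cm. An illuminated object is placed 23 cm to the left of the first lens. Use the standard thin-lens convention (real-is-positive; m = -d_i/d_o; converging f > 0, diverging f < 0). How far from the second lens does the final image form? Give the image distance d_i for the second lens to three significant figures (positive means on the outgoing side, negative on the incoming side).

41.5 cm

Applying the thin-lens equation to the first lens, 1/7.5 = 1/23 + 1/d_i1, which gives d_i1 = 11.129 cm.
Object distance for lens 2: d_o2 = 38.5 - 11.129 = 27.371 cm.
Applying the thin-lens equation again with f_2 = 16.5 cm and d_o2 = 27.371 cm gives d_i2 = 41.544 cm.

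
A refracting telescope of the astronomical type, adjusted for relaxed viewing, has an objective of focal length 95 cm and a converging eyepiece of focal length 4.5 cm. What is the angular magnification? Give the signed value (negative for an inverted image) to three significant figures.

-21.1

M = -f_obj/f_eye = -95/(4.5) = -21.111.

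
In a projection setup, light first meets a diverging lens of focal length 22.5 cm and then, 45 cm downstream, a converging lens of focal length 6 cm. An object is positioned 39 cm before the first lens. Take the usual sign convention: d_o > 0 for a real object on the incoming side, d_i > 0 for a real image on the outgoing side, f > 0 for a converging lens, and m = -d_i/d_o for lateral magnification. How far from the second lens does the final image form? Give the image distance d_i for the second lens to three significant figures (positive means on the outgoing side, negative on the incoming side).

Applying the thin-lens equation to the first lens, 1/(-22.5) = 1/39 + 1/d_i1, which gives d_i1 = -14.268 cm.
The intermediate image is virtual, 14.268 cm to the left of lens 1, so d_o2 = L - d_i1 = 45 - (-14.268) = 59.268 cm.
Applying the thin-lens equation again with f_2 = 6 cm and d_o2 = 59.268 cm gives d_i2 = 6.676 cm.

6.68 cm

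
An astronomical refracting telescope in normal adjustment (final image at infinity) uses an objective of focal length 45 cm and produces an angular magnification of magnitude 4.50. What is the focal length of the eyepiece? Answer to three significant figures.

10.0 cm

|M| = f_obj/f_eye, so f_eye = f_obj/|M| = 45/4.5 = 10.000 cm.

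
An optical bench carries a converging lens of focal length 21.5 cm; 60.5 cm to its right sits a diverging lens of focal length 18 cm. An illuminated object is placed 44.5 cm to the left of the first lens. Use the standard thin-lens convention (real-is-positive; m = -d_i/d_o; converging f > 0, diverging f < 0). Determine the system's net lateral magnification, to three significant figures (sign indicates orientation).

First lens: d_i1 = 1/(1/21.5 - 1/44.5) = 41.598 cm.
m_1 = -(41.598)/44.5 = -0.9348.
The intermediate image is 41.598 cm to the right of lens 1, so d_o2 = L - d_i1 = 60.5 - 41.598 = 18.902 cm.
Second lens: d_i2 = 1/(1/(-18) - 1/(18.902)) = -9.220 cm.
m_2 = -(-9.220)/(18.902) = 0.4878.
Total m = m_1 x m_2 = (-0.9348)(0.4878) = -0.4560.

-0.456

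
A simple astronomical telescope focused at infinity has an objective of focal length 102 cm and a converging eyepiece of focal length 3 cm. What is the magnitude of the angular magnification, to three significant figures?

|M| = f_obj/|f_eye| = 102/3 = 34.000.

34.0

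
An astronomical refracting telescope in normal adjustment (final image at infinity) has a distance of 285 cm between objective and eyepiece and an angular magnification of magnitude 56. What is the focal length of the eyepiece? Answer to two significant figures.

In normal adjustment the tube length equals f_obj + f_eye and |M| = f_obj/f_eye.
So f_obj = 56 f_eye and 56 f_eye + f_eye = 285 cm, giving f_eye = 285/57 = 5.000 cm and f_obj = 280.000 cm.

5.0 cm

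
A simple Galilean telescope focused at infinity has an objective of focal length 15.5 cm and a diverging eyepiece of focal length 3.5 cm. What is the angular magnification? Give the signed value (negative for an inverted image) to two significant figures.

4.4

M = -f_obj/f_eye = -15.5/(-3.5) = 4.429.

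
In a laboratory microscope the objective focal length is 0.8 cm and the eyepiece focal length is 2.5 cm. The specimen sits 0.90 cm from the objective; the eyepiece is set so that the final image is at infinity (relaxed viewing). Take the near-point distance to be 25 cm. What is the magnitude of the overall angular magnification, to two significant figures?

Objective: 1/d_i = 1/f_obj - 1/d_o = 1/0.8 - 1/0.90 = 0.13889 cm^-1, so d_i = 7.200 cm.
m_obj = -d_i/d_o = -7.200/0.90 = -8.000.
Eyepiece angular magnification (image at infinity): M_eye = D/f_e = 25/2.5 = 10.000.
Overall M = m_obj x M_eye = (-8.000)(10.000) = -80.00.
|M| = 80.00.

80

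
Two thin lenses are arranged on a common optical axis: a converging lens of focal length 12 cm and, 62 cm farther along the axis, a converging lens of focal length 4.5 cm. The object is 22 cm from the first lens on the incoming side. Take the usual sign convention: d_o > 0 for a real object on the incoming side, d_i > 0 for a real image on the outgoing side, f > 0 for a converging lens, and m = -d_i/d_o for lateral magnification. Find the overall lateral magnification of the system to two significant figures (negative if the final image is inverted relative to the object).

Lens 1: 1/d_i1 = 1/f_1 - 1/d_o1 = 1/12 - 1/22 = 0.03788 cm^-1, so d_i1 = 26.400 cm.
m_1 = -(26.400)/22 = -1.2000.
Object distance for lens 2: d_o2 = 62 - 26.400 = 35.600 cm.
Lens 2: 1/d_i2 = 1/f_2 - 1/d_o2 = 1/4.5 - 1/(35.600) = 0.19413 cm^-1, so d_i2 = 5.151 cm.
m_2 = -(5.151)/(35.600) = -0.1447.
Total m = m_1 x m_2 = (-1.2000)(-0.1447) = 0.1736.

0.17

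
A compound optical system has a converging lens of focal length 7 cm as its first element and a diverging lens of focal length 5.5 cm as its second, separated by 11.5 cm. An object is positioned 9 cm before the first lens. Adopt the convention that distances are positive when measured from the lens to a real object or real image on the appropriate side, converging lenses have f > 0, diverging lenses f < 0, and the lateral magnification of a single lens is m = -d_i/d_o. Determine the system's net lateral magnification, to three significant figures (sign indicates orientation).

1.33

First lens: d_i1 = 1/(1/7 - 1/9) = 31.500 cm.
m_1 = -(31.500)/9 = -3.5000.
This image would form 31.500 cm past lens 1, i.e. 20.000 cm beyond lens 2, so it is a virtual object for lens 2: d_o2 = 11.5 - 31.500 = -20.000 cm.
Second lens: d_i2 = 1/(1/(-5.5) - 1/(-20.000)) = -7.586 cm.
m_2 = -(-7.586)/(-20.000) = -0.3793.
Total m = m_1 x m_2 = (-3.5000)(-0.3793) = 1.3276.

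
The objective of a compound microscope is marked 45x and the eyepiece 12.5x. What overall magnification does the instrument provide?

562.5

The overall magnification of a compound microscope is the product of the objective and eyepiece magnifications:
M = M_obj x M_eye = 45 x 12.5 = 562.5.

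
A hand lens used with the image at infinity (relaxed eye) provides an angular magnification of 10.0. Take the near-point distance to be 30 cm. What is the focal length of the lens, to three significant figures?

For the image at infinity, M = D/f.
f = D/M = 30/10.0 = 3.000 cm.

3.00 cm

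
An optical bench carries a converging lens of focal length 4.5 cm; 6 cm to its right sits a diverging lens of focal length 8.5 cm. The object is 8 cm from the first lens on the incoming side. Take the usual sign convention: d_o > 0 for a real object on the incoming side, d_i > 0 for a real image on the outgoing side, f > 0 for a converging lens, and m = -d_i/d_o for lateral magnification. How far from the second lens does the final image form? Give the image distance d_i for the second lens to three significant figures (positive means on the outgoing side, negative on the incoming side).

8.64 cm

Lens 1: 1/d_i1 = 1/f_1 - 1/d_o1 = 1/4.5 - 1/8 = 0.09722 cm^-1, so d_i1 = 10.286 cm.
This image would form 10.286 cm past lens 1, i.e. 4.286 cm beyond lens 2, so it is a virtual object for lens 2: d_o2 = 6 - 10.286 = -4.286 cm.
Lens 2: 1/d_i2 = 1/f_2 - 1/d_o2 = 1/(-8.5) - 1/(-4.286) = 0.11569 cm^-1, so d_i2 = 8.644 cm.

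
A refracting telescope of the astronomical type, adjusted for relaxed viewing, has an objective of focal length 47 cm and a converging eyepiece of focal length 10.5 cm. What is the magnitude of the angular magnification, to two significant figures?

4.5

|M| = f_obj/|f_eye| = 47/10.5 = 4.476.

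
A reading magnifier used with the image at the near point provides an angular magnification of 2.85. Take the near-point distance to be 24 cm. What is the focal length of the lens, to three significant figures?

For the image at the near point, M = 1 + D/f.
f = D/(M - 1) = 24/(2.85 - 1) = 12.973 cm.

13.0 cm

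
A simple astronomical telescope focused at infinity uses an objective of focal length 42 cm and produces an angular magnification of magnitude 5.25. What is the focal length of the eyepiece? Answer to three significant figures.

|M| = f_obj/f_eye, so f_eye = f_obj/|M| = 42/5.25 = 8.000 cm.

8.00 cm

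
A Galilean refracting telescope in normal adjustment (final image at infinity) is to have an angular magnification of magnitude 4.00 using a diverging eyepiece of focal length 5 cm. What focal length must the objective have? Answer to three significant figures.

|M| = f_obj/|f_eye|, so f_obj = |M| x |f_eye| = 4.0 x 5 = 20.000 cm.

20.0 cm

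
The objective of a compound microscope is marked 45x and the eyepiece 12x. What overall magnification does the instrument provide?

The overall magnification of a compound microscope is the product of the objective and eyepiece magnifications:
M = M_obj x M_eye = 45 x 12 = 540.

540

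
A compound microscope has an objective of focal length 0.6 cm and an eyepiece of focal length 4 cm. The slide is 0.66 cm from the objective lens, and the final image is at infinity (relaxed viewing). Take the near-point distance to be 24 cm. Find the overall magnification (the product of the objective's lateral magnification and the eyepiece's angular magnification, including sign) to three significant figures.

-60.0

Objective: 1/d_i = 1/f_obj - 1/d_o = 1/0.6 - 1/0.66 = 0.15152 cm^-1, so d_i = 6.600 cm.
m_obj = -d_i/d_o = -6.600/0.66 = -10.000.
Eyepiece angular magnification (image at infinity): M_eye = D/f_e = 24/4 = 6.000.
Overall M = m_obj x M_eye = (-10.000)(6.000) = -60.00.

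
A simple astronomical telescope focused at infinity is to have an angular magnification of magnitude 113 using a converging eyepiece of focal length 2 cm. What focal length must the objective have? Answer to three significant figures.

|M| = f_obj/|f_eye|, so f_obj = |M| x |f_eye| = 113.0 x 2 = 226.000 cm.

226 cm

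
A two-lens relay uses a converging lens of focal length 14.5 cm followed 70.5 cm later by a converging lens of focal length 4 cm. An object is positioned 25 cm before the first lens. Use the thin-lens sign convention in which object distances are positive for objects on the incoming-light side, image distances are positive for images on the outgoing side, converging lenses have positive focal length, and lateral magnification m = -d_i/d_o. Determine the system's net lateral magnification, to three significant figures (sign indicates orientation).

0.173

Applying the thin-lens equation to the first lens, 1/14.5 = 1/25 + 1/d_i1, which gives d_i1 = 34.524 cm.
Its lateral magnification is m_1 = -d_i1/d_o1 = -(34.524)/25 = -1.3810.
The intermediate image is 34.524 cm to the right of lens 1, so d_o2 = L - d_i1 = 70.5 - 34.524 = 35.976 cm.
Applying the thin-lens equation again with f_2 = 4 cm and d_o2 = 35.976 cm gives d_i2 = 4.500 cm.
m_2 = -(4.500)/(35.976) = -0.1251.
Overall magnification: m = m_1 m_2 = 0.1727.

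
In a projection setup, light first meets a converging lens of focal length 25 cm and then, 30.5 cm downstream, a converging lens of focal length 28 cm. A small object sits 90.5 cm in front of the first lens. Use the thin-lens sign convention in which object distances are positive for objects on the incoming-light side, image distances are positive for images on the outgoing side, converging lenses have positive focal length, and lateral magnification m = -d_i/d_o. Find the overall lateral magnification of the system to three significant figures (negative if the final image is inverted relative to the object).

-0.334

Applying the thin-lens equation to the first lens, 1/25 = 1/90.5 + 1/d_i1, which gives d_i1 = 34.542 cm.
Its lateral magnification is m_1 = -d_i1/d_o1 = -(34.542)/90.5 = -0.3817.
This image would form 34.542 cm past lens 1, i.e. 4.042 cm beyond lens 2, so it is a virtual object for lens 2: d_o2 = 30.5 - 34.542 = -4.042 cm.
Applying the thin-lens equation again with f_2 = 28 cm and d_o2 = -4.042 cm gives d_i2 = 3.532 cm.
m_2 = -(3.532)/(-4.042) = 0.8739.
Total m = m_1 x m_2 = (-0.3817)(0.8739) = -0.3335.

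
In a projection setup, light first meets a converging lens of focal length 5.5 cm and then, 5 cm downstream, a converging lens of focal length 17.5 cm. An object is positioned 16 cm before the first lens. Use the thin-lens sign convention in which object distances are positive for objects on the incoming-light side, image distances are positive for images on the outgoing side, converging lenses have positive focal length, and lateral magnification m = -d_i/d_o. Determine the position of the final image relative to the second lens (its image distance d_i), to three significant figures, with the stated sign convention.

2.83 cm

Applying the thin-lens equation to the first lens, 1/5.5 = 1/16 + 1/d_i1, which gives d_i1 = 8.381 cm.
This image would form 8.381 cm past lens 1, i.e. 3.381 cm beyond lens 2, so it is a virtual object for lens 2: d_o2 = 5 - 8.381 = -3.381 cm.
Applying the thin-lens equation again with f_2 = 17.5 cm and d_o2 = -3.381 cm gives d_i2 = 2.834 cm.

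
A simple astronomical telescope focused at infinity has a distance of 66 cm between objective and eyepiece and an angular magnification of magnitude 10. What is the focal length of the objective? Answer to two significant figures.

In normal adjustment the tube length equals f_obj + f_eye and |M| = f_obj/f_eye.
So f_obj = 10 f_eye and 10 f_eye + f_eye = 66 cm, giving f_eye = 66/11 = 6.000 cm and f_obj = 60.000 cm.

60 cm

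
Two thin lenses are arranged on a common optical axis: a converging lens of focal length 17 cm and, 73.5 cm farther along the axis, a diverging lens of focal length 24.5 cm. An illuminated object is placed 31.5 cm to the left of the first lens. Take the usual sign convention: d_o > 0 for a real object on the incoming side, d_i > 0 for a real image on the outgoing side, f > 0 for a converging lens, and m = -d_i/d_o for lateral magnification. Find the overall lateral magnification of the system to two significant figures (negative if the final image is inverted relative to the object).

-0.47

Applying the thin-lens equation to the first lens, 1/17 = 1/31.5 + 1/d_i1, which gives d_i1 = 36.931 cm.
Its lateral magnification is m_1 = -d_i1/d_o1 = -(36.931)/31.5 = -1.1724.
That image sits 36.569 cm in front of the second lens, so d_o2 = 36.569 cm.
Applying the thin-lens equation again with f_2 = -24.5 cm and d_o2 = 36.569 cm gives d_i2 = -14.671 cm.
m_2 = -(-14.671)/(36.569) = 0.4012.
The system's lateral magnification is m_1 m_2 = (-1.1724)(0.4012) = -0.4704.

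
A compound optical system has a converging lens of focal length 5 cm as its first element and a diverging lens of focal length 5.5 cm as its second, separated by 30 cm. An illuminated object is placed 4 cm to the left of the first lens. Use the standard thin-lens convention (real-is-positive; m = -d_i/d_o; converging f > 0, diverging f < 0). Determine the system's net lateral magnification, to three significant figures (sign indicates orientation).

Applying the thin-lens equation to the first lens, 1/5 = 1/4 + 1/d_i1, which gives d_i1 = -20.000 cm.
Its lateral magnification is m_1 = -d_i1/d_o1 = -(-20.000)/4 = 5.0000.
The intermediate image is virtual, 20.000 cm to the left of lens 1, so d_o2 = L - d_i1 = 30 - (-20.000) = 50.000 cm.
Applying the thin-lens equation again with f_2 = -5.5 cm and d_o2 = 50.000 cm gives d_i2 = -4.955 cm.
m_2 = -(-4.955)/(50.000) = 0.0991.
Overall magnification: m = m_1 m_2 = 0.4955.

0.495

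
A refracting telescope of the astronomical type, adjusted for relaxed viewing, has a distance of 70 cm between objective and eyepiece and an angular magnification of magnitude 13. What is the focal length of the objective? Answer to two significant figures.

65 cm

In normal adjustment the tube length equals f_obj + f_eye and |M| = f_obj/f_eye.
So f_obj = 13 f_eye and 13 f_eye + f_eye = 70 cm, giving f_eye = 70/14 = 5.000 cm and f_obj = 65.000 cm.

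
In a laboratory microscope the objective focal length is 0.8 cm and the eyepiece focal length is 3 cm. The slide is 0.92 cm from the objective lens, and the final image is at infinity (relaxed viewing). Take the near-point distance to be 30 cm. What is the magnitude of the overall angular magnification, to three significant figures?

Objective: 1/d_i = 1/f_obj - 1/d_o = 1/0.8 - 1/0.92 = 0.16304 cm^-1, so d_i = 6.133 cm.
m_obj = -d_i/d_o = -6.133/0.92 = -6.667.
Eyepiece angular magnification (image at infinity): M_eye = D/f_e = 30/3 = 10.000.
Overall M = m_obj x M_eye = (-6.667)(10.000) = -66.67.
|M| = 66.67.

66.7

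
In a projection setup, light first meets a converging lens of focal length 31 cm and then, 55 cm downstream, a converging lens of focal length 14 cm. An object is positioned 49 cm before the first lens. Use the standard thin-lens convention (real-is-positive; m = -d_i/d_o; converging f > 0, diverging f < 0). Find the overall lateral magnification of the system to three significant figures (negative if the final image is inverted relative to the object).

-0.556

Applying the thin-lens equation to the first lens, 1/31 = 1/49 + 1/d_i1, which gives d_i1 = 84.389 cm.
Its lateral magnification is m_1 = -d_i1/d_o1 = -(84.389)/49 = -1.7222.
This image would form 84.389 cm past lens 1, i.e. 29.389 cm beyond lens 2, so it is a virtual object for lens 2: d_o2 = 55 - 84.389 = -29.389 cm.
Applying the thin-lens equation again with f_2 = 14 cm and d_o2 = -29.389 cm gives d_i2 = 9.483 cm.
m_2 = -(9.483)/(-29.389) = 0.3227.
Overall magnification: m = m_1 m_2 = -0.5557.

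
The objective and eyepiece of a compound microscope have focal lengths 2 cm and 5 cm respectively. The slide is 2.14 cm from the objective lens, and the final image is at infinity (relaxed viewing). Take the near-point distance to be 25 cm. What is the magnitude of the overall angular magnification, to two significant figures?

71

Objective: 1/d_i = 1/f_obj - 1/d_o = 1/2 - 1/2.14 = 0.03271 cm^-1, so d_i = 30.571 cm.
m_obj = -d_i/d_o = -30.571/2.14 = -14.286.
Eyepiece angular magnification (image at infinity): M_eye = D/f_e = 25/5 = 5.000.
Overall M = m_obj x M_eye = (-14.286)(5.000) = -71.43.
|M| = 71.43.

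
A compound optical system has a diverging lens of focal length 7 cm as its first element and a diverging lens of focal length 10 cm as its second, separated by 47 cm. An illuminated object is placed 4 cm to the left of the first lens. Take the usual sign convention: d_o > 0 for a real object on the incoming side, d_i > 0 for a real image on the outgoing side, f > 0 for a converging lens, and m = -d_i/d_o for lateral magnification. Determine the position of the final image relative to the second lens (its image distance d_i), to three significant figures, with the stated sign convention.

First lens: d_i1 = 1/(1/(-7) - 1/4) = -2.545 cm.
With d_i1 < 0 the first image is virtual and lies on the object side; the object distance for lens 2 is d_o2 = 47 - (-2.545) = 49.545 cm.
Second lens: d_i2 = 1/(1/(-10) - 1/(49.545)) = -8.321 cm.

-8.32 cm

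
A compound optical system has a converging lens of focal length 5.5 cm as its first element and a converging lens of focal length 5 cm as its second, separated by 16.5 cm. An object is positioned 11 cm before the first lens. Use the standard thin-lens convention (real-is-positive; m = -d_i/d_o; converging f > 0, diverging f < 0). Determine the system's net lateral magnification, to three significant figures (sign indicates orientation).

First lens: d_i1 = 1/(1/5.5 - 1/11) = 11.000 cm.
m_1 = -(11.000)/11 = -1.0000.
That image sits 5.500 cm in front of the second lens, so d_o2 = 5.500 cm.
Second lens: d_i2 = 1/(1/5 - 1/(5.500)) = 55.000 cm.
m_2 = -(55.000)/(5.500) = -10.0000.
Total m = m_1 x m_2 = (-1.0000)(-10.0000) = 10.0000.

10.0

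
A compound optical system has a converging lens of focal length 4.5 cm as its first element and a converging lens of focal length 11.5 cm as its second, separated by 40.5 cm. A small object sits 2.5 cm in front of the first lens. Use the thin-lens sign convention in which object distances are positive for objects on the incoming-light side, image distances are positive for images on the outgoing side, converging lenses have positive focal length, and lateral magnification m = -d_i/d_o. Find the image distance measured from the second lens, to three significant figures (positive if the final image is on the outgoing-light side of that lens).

First lens: d_i1 = 1/(1/4.5 - 1/2.5) = -5.625 cm.
The intermediate image is virtual, 5.625 cm to the left of lens 1, so d_o2 = L - d_i1 = 40.5 - (-5.625) = 46.125 cm.
Second lens: d_i2 = 1/(1/11.5 - 1/(46.125)) = 15.319 cm.

15.3 cm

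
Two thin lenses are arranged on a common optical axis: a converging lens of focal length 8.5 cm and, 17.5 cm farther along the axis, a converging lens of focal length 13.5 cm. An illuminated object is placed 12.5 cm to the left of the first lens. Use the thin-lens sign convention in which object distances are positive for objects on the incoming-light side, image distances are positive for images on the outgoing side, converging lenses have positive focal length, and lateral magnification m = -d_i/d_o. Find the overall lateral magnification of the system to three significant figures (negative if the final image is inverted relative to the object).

First lens: d_i1 = 1/(1/8.5 - 1/12.5) = 26.563 cm.
m_1 = -(26.563)/12.5 = -2.1250.
This image would form 26.563 cm past lens 1, i.e. 9.063 cm beyond lens 2, so it is a virtual object for lens 2: d_o2 = 17.5 - 26.563 = -9.063 cm.
Second lens: d_i2 = 1/(1/13.5 - 1/(-9.063)) = 5.422 cm.
m_2 = -(5.422)/(-9.063) = 0.5983.
Overall magnification: m = m_1 m_2 = -1.2715.

-1.27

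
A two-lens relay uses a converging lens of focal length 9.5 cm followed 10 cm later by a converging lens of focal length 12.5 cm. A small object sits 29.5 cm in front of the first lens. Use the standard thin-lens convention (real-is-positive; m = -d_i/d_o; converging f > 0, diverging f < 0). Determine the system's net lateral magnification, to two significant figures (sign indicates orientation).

Applying the thin-lens equation to the first lens, 1/9.5 = 1/29.5 + 1/d_i1, which gives d_i1 = 14.012 cm.
Its lateral magnification is m_1 = -d_i1/d_o1 = -(14.012)/29.5 = -0.4750.
This image would form 14.012 cm past lens 1, i.e. 4.012 cm beyond lens 2, so it is a virtual object for lens 2: d_o2 = 10 - 14.012 = -4.012 cm.
Applying the thin-lens equation again with f_2 = 12.5 cm and d_o2 = -4.012 cm gives d_i2 = 3.037 cm.
m_2 = -(3.037)/(-4.012) = 0.7570.
Total m = m_1 x m_2 = (-0.4750)(0.7570) = -0.3596.

-0.36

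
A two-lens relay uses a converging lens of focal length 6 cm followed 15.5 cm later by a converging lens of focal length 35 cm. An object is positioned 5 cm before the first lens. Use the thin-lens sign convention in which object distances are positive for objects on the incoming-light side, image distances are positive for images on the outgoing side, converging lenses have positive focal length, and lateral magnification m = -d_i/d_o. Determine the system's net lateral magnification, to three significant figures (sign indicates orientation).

-20.0

Applying the thin-lens equation to the first lens, 1/6 = 1/5 + 1/d_i1, which gives d_i1 = -30.000 cm.
Its lateral magnification is m_1 = -d_i1/d_o1 = -(-30.000)/5 = 6.0000.
With d_i1 < 0 the first image is virtual and lies on the object side; the object distance for lens 2 is d_o2 = 15.5 - (-30.000) = 45.500 cm.
Applying the thin-lens equation again with f_2 = 35 cm and d_o2 = 45.500 cm gives d_i2 = 151.667 cm.
m_2 = -(151.667)/(45.500) = -3.3333.
Overall magnification: m = m_1 m_2 = -20.0000.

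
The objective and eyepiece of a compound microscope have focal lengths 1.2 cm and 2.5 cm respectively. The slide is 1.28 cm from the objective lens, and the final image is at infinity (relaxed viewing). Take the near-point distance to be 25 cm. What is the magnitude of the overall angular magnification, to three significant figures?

Objective: 1/d_i = 1/f_obj - 1/d_o = 1/1.2 - 1/1.28 = 0.05208 cm^-1, so d_i = 19.200 cm.
m_obj = -d_i/d_o = -19.200/1.28 = -15.000.
Eyepiece angular magnification (image at infinity): M_eye = D/f_e = 25/2.5 = 10.000.
Overall M = m_obj x M_eye = (-15.000)(10.000) = -150.00.
|M| = 150.00.

150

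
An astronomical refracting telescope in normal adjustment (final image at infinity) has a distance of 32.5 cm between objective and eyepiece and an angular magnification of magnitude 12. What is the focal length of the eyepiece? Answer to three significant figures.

2.50 cm

In normal adjustment the tube length equals f_obj + f_eye and |M| = f_obj/f_eye.
So f_obj = 12 f_eye and 12 f_eye + f_eye = 32.5 cm, giving f_eye = 32.5/13 = 2.500 cm and f_obj = 30.000 cm.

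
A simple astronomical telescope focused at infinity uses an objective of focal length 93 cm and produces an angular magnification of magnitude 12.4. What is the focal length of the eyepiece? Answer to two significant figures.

7.5 cm

|M| = f_obj/f_eye, so f_eye = f_obj/|M| = 93/12.4 = 7.500 cm.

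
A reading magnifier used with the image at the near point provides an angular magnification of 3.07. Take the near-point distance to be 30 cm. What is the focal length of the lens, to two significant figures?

14 cm

For the image at the near point, M = 1 + D/f.
f = D/(M - 1) = 30/(3.07 - 1) = 14.493 cm.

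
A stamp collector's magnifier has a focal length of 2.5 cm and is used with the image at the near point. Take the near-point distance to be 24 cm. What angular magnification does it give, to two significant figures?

M = 1 + D/f = 1 + 24/2.5 = 10.600.

11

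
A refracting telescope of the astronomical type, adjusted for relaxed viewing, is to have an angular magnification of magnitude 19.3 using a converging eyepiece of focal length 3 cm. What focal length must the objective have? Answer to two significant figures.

|M| = f_obj/|f_eye|, so f_obj = |M| x |f_eye| = 19.3 x 3 = 57.900 cm.

58 cm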